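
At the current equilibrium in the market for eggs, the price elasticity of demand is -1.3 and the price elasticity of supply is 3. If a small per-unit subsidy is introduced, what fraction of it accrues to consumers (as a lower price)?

Consumer share = 30/43

For a small subsidy around the equilibrium, the benefit split depends on the relative slopes, which at a point are proportional to the elasticities.
Buyer share = εs/(εs + |εd|) = 3/(3 + 1.3) = 30/43; seller share = |εd|/(εs + |εd|) = 13/43.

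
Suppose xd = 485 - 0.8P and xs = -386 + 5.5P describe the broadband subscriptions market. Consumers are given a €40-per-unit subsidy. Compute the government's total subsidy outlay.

Pre-subsidy: 485 - 0.8P = -386 + 5.5P gives P* = 8710/63, x* = 23587/63.
With the rebate, buyers effectively pay Pb = Ps − 40, where Ps is the price sellers receive.
Demand in terms of Ps becomes xd = 485 − 0.8(Ps − 40) = 517 - 0.8Ps. Setting this equal to supply: 517 - 0.8Ps = -386 + 5.5Ps, so Ps = 430/3.
Buyers pay Pb = 430/3 − 40 = 310/3; x' = -386 + 5.5·(430/3) = 1207/3.
Government outlay = subsidy × quantity = 40 × 1207/3 = 48280/3.

Government cost = 48280/3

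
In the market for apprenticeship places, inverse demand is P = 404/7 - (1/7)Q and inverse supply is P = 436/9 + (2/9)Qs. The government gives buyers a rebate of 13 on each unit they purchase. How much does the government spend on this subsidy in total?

Government cost = 793

Pre-subsidy: 404/7 - (1/7)Q = 436/9 + (2/9)Q gives Q* = 584/23 and P* = 1244/23.
With the rebate, buyers effectively pay Pb = Ps − 13, where Ps is the price sellers receive.
On the curves, Pb = 404/7 - (1/7)Q and Ps = 436/9 + (2/9)Q; the wedge Ps − Pb = 13 gives 436/9 + (2/9)Q − (404/7 - (1/7)Q) = 13, so Q' = 61.
Then Pb = 404/7 − (1/7)·61 = 49 and Ps = 436/9 + (2/9)·61 = 62.
Government outlay = subsidy × quantity = 13 × 61 = 793.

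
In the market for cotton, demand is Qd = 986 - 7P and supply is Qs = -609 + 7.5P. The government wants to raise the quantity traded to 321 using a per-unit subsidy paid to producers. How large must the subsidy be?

At Q = 321, invert demand for the buyer price: Pb = (986 − 321)/7 = 95; invert supply for the seller price: Ps = (321 − (-609))/7.5 = 124.
The subsidy must fill the gap: s = Ps − Pb = 124 − 95 = 29.

Required subsidy s = 29 per unit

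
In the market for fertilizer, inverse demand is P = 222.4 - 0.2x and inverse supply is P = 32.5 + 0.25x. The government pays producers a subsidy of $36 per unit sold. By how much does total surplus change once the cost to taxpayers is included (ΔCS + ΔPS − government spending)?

Net change in total surplus = -$1440

Pre-subsidy: 222.4 - 0.2x = 32.5 + 0.25x gives x* = 422 and P* = 138.
With the subsidy, sellers receive Ps = Pb + 36 for each unit, where Pb is the price buyers pay.
On the curves, Pb = 222.4 - 0.2x and Ps = 32.5 + 0.25x; the wedge Ps − Pb = 36 gives 32.5 + 0.25x − (222.4 - 0.2x) = 36, so x' = 502.
Then Pb = 222.4 − 0.2·502 = 122 and Ps = 32.5 + 0.25·502 = 158.
ΔCS = ½(422 + 502)(138 − 122) = 7392; ΔPS = ½(422 + 502)(158 − 138) = 9240.
Government spending = 36 × 502 = 18072.
Net change = 7392 + 9240 − 18072 = -1440. The loss equals the DWL triangle ½·36·80.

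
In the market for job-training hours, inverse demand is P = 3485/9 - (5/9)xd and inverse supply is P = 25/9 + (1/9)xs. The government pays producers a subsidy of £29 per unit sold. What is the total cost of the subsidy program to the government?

Government cost = 107909/6

Pre-subsidy: 3485/9 - (5/9)x = 25/9 + (1/9)x gives x* = 1730/3 and P* = 1805/27.
With the subsidy, sellers receive Ps = Pb + 29 for each unit, where Pb is the price buyers pay.
On the curves, Pb = 3485/9 - (5/9)x and Ps = 25/9 + (1/9)x; the wedge Ps − Pb = 29 gives 25/9 + (1/9)x − (3485/9 - (5/9)x) = 29, so x' = 3721/6.
Then Pb = 3485/9 − (5/9)·(3721/6) = 2305/54 and Ps = 25/9 + (1/9)·(3721/6) = 3871/54.
Government outlay = subsidy × quantity = 29 × 3721/6 = 107909/6.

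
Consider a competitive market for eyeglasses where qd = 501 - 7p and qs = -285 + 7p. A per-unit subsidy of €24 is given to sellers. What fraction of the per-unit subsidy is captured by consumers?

Consumer share = 0.5

Pre-subsidy: 501 - 7p = -285 + 7p gives p* = 393/7, q* = 108.
With the subsidy, sellers receive ps = pb + 24 for each unit, where pb is the price buyers pay.
Supply in terms of pb becomes qs = -285 + 7(pb + 24) = -117 + 7pb. Setting this equal to demand: 501 - 7pb = -117 + 7pb, so pb = 309/7.
Sellers receive ps = 309/7 + 24 = 477/7; q' = 501 − 7·(309/7) = 192.
Buyers' price falls by p* − pb = 393/7 − 309/7 = 12; sellers' price rises by ps − p* = 477/7 − 393/7 = 12.
So consumers capture 12/24 = 0.5 of each unit of subsidy.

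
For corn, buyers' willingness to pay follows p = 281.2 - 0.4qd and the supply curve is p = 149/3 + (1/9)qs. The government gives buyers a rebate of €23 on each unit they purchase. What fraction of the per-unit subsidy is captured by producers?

Producer share = 5/23

Pre-subsidy: 281.2 - 0.4q = 149/3 + (1/9)q gives q* = 453 and p* = 100.
With the rebate, buyers effectively pay pb = ps − 23, where ps is the price sellers receive.
On the curves, pb = 281.2 - 0.4q and ps = 149/3 + (1/9)q; the wedge ps − pb = 23 gives 149/3 + (1/9)q − (281.2 - 0.4q) = 23, so q' = 498.
Then pb = 281.2 − 0.4·498 = 82 and ps = 149/3 + (1/9)·498 = 105.
Buyers' price falls by p* − pb = 100 − 82 = 18; sellers' price rises by ps − p* = 105 − 100 = 5.
So producers capture 5/23 = 5/23 of each unit of subsidy.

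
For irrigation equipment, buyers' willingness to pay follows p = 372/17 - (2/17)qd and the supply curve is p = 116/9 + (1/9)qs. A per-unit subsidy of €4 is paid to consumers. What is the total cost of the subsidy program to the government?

Government cost = €227.2

Pre-subsidy: 372/17 - (2/17)q = 116/9 + (1/9)q gives q* = 1376/35 and p* = 604/35.
With the rebate, buyers effectively pay pb = ps − 4, where ps is the price sellers receive.
On the curves, pb = 372/17 - (2/17)q and ps = 116/9 + (1/9)q; the wedge ps − pb = 4 gives 116/9 + (1/9)q − (372/17 - (2/17)q) = 4, so q' = 56.8.
Then pb = 372/17 − (2/17)·56.8 = 15.2 and ps = 116/9 + (1/9)·56.8 = 19.2.
Government outlay = subsidy × quantity = 4 × 56.8 = 227.2.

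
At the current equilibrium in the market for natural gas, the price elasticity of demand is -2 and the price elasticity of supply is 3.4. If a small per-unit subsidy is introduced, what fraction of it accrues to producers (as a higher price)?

Producer share = 10/27

For a small subsidy around the equilibrium, the benefit split depends on the relative slopes, which at a point are proportional to the elasticities.
Buyer share = εs/(εs + |εd|) = 3.4/(3.4 + 2) = 17/27; seller share = |εd|/(εs + |εd|) = 10/27.
So producers capture 10/27 of the subsidy.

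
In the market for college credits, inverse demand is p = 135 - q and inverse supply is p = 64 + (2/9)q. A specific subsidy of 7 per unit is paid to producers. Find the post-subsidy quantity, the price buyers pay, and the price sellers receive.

Pre-subsidy: 135 - q = 64 + (2/9)q gives q* = 639/11 and p* = 846/11.
With the subsidy, sellers receive ps = pb + 7 for each unit, where pb is the price buyers pay.
On the curves, pb = 135 - q and ps = 64 + (2/9)q; the wedge ps − pb = 7 gives 64 + (2/9)q − (135 - q) = 7, so q' = 702/11.
Then pb = 135 − 1·(702/11) = 783/11 and ps = 64 + (2/9)·(702/11) = 860/11.

q' = 702/11; buyers pay 783/11; sellers receive 860/11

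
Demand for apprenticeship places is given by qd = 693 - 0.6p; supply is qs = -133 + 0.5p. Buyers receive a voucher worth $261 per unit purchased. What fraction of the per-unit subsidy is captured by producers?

Producer share = 6/11

Pre-subsidy: 693 - 0.6p = -133 + 0.5p gives p* = 8260/11, q* = 2667/11.
With the rebate, buyers effectively pay pb = ps − 261, where ps is the price sellers receive.
Demand in terms of ps becomes qd = 693 − 0.6(ps − 261) = 849.6 - 0.6ps. Setting this equal to supply: 849.6 - 0.6ps = -133 + 0.5ps, so ps = 9826/11.
Buyers pay pb = 9826/11 − 261 = 6955/11; q' = -133 + 0.5·(9826/11) = 3450/11.
Buyers' price falls by p* − pb = 8260/11 − 6955/11 = 1305/11; sellers' price rises by ps − p* = 9826/11 − 8260/11 = 1566/11.
So producers capture (1566/11)/261 = 6/11 of each unit of subsidy.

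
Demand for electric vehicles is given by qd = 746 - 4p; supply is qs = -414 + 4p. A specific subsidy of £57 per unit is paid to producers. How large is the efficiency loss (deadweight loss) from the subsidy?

Deadweight loss = £3249

Pre-subsidy: 746 - 4p = -414 + 4p gives p* = 145, q* = 166.
With the subsidy, sellers receive ps = pb + 57 for each unit, where pb is the price buyers pay.
Supply in terms of pb becomes qs = -414 + 4(pb + 57) = -186 + 4pb. Setting this equal to demand: 746 - 4pb = -186 + 4pb, so pb = 116.5.
Sellers receive ps = 116.5 + 57 = 173.5; q' = 746 − 4·116.5 = 280.
The subsidy expands output by 280 − 166 = 114 past the efficient level; on those units the gap between marginal cost and willingness to pay runs from 0 up to 57.
DWL = ½ × 57 × 114 = 3249.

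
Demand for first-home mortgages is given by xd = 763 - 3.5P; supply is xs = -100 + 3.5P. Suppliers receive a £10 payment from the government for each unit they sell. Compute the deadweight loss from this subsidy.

Pre-subsidy: 763 - 3.5P = -100 + 3.5P gives P* = 863/7, x* = 331.5.
With the subsidy, sellers receive Ps = Pb + 10 for each unit, where Pb is the price buyers pay.
Supply in terms of Pb becomes xs = -100 + 3.5(Pb + 10) = -65 + 3.5Pb. Setting this equal to demand: 763 - 3.5Pb = -65 + 3.5Pb, so Pb = 828/7.
Sellers receive Ps = 828/7 + 10 = 898/7; x' = 763 − 3.5·(828/7) = 349.
The subsidy expands output by 349 − 331.5 = 17.5 past the efficient level; on those units the gap between marginal cost and willingness to pay runs from 0 up to 10.
DWL = ½ × 10 × 17.5 = 87.5.

Deadweight loss = £87.5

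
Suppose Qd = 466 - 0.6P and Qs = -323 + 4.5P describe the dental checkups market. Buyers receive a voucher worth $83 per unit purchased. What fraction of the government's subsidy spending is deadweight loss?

Pre-subsidy: 466 - 0.6P = -323 + 4.5P gives P* = 2630/17, Q* = 6344/17.
With the rebate, buyers effectively pay Pb = Ps − 83, where Ps is the price sellers receive.
Demand in terms of Ps becomes Qd = 466 − 0.6(Ps − 83) = 515.8 - 0.6Ps. Setting this equal to supply: 515.8 - 0.6Ps = -323 + 4.5Ps, so Ps = 2796/17.
Buyers pay Pb = 2796/17 − 83 = 1385/17; Q' = -323 + 4.5·(2796/17) = 7091/17.
ΔCS = ½(6344/17 + 7091/17)(2630/17 − 1385/17) = 16726575/578; ΔPS = ½(6344/17 + 7091/17)(2796/17 − 2630/17) = 1115105/289.
Government spending = 83 × 7091/17 = 588553/17.
DWL = ½ × 83 × (7091/17 − 6344/17) = 62001/34; fraction = (62001/34) / (588553/17) = 747/14182.

DWL / government spending = 747/14182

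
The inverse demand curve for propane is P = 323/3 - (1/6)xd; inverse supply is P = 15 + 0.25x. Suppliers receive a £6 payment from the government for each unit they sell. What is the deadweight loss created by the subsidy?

Deadweight loss = £43.2

Pre-subsidy: 323/3 - (1/6)x = 15 + 0.25x gives x* = 222.4 and P* = 70.6.
With the subsidy, sellers receive Ps = Pb + 6 for each unit, where Pb is the price buyers pay.
On the curves, Pb = 323/3 - (1/6)x and Ps = 15 + 0.25x; the wedge Ps − Pb = 6 gives 15 + 0.25x − (323/3 - (1/6)x) = 6, so x' = 236.8.
Then Pb = 323/3 − (1/6)·236.8 = 68.2 and Ps = 15 + 0.25·236.8 = 74.2.
The subsidy expands output by 236.8 − 222.4 = 14.4 past the efficient level; on those units the gap between marginal cost and willingness to pay runs from 0 up to 6.
DWL = ½ × 6 × 14.4 = 43.2.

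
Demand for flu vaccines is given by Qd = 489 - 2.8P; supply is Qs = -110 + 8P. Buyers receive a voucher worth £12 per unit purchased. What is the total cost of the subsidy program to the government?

Government cost = 38728/9

Pre-subsidy: 489 - 2.8P = -110 + 8P gives P* = 2995/54, Q* = 9010/27.
With the rebate, buyers effectively pay Pb = Ps − 12, where Ps is the price sellers receive.
Demand in terms of Ps becomes Qd = 489 − 2.8(Ps − 12) = 522.6 - 2.8Ps. Setting this equal to supply: 522.6 - 2.8Ps = -110 + 8Ps, so Ps = 3163/54.
Buyers pay Pb = 3163/54 − 12 = 2515/54; Q' = -110 + 8·(3163/54) = 9682/27.
Government outlay = subsidy × quantity = 12 × 9682/27 = 38728/9.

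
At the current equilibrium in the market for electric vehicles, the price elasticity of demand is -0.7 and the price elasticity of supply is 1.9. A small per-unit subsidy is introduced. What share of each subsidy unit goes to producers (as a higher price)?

For a small subsidy around the equilibrium, the benefit split depends on the relative slopes, which at a point are proportional to the elasticities.
Buyer share = εs/(εs + |εd|) = 1.9/(1.9 + 0.7) = 19/26; seller share = |εd|/(εs + |εd|) = 7/26.
So producers capture 7/26 of the subsidy.

Producer share = 7/26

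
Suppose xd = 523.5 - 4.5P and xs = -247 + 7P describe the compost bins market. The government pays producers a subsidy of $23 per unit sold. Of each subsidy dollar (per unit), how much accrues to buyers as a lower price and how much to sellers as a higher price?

Buyers gain $14 per unit; sellers gain $9 per unit

Pre-subsidy: 523.5 - 4.5P = -247 + 7P gives P* = 67, x* = 222.
With the subsidy, sellers receive Ps = Pb + 23 for each unit, where Pb is the price buyers pay.
Supply in terms of Pb becomes xs = -247 + 7(Pb + 23) = -86 + 7Pb. Setting this equal to demand: 523.5 - 4.5Pb = -86 + 7Pb, so Pb = 53.
Sellers receive Ps = 53 + 23 = 76; x' = 523.5 − 4.5·53 = 285.
Buyers' price falls by P* − Pb = 67 − 53 = 14; sellers' price rises by Ps − P* = 76 − 67 = 9.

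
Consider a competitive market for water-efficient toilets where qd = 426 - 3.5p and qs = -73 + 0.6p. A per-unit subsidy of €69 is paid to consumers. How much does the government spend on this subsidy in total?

Government cost = 100050/41

Pre-subsidy: 426 - 3.5p = -73 + 0.6p gives p* = 4990/41, q* = 1/41.
With the rebate, buyers effectively pay pb = ps − 69, where ps is the price sellers receive.
Demand in terms of ps becomes qd = 426 − 3.5(ps − 69) = 667.5 - 3.5ps. Setting this equal to supply: 667.5 - 3.5ps = -73 + 0.6ps, so ps = 7405/41.
Buyers pay pb = 7405/41 − 69 = 4576/41; q' = -73 + 0.6·(7405/41) = 1450/41.
Government outlay = subsidy × quantity = 69 × 1450/41 = 100050/41.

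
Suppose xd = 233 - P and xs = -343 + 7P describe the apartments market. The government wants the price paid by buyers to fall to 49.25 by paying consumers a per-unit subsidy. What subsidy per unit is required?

Required subsidy s = 26 per unit

At a buyer price of 49.25, quantity demanded is 233 − 1·49.25 = 183.75.
Sellers supply 183.75 only when they receive Ps with -343 + 7·Ps = 183.75, i.e. Ps = 75.25.
s = Ps − Pb = 75.25 − 49.25 = 26.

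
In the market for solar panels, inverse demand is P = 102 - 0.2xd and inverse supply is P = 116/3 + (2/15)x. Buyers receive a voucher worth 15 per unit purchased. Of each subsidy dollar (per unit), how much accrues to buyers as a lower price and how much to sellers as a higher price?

Buyers gain 9 per unit; sellers gain 6 per unit

Pre-subsidy: 102 - 0.2x = 116/3 + (2/15)x gives x* = 190 and P* = 64.
With the rebate, buyers effectively pay Pb = Ps − 15, where Ps is the price sellers receive.
On the curves, Pb = 102 - 0.2x and Ps = 116/3 + (2/15)x; the wedge Ps − Pb = 15 gives 116/3 + (2/15)x − (102 - 0.2x) = 15, so x' = 235.
Then Pb = 102 − 0.2·235 = 55 and Ps = 116/3 + (2/15)·235 = 70.
Buyers' price falls by P* − Pb = 64 − 55 = 9; sellers' price rises by Ps − P* = 70 − 64 = 6.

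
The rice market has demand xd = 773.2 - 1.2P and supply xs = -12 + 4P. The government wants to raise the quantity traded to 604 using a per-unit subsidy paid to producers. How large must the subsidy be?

At x = 604, invert demand for the buyer price: Pb = (773.2 − 604)/1.2 = 141; invert supply for the seller price: Ps = (604 − (-12))/4 = 154.
The subsidy must fill the gap: s = Ps − Pb = 154 − 141 = 13.

Required subsidy s = 13 per unit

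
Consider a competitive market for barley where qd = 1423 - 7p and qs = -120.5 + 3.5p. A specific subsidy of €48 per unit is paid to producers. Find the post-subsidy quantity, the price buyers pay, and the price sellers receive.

Pre-subsidy: 1423 - 7p = -120.5 + 3.5p gives p* = 147, q* = 394.
With the subsidy, sellers receive ps = pb + 48 for each unit, where pb is the price buyers pay.
Supply in terms of pb becomes qs = -120.5 + 3.5(pb + 48) = 47.5 + 3.5pb. Setting this equal to demand: 1423 - 7pb = 47.5 + 3.5pb, so pb = 131.
Sellers receive ps = 131 + 48 = 179; q' = 1423 − 7·131 = 506.

q' = 506; buyers pay €131; sellers receive €179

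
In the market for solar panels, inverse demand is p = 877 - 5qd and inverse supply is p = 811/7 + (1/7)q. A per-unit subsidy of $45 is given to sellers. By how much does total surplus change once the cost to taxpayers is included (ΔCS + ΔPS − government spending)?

Pre-subsidy: 877 - 5q = 811/7 + (1/7)q gives q* = 148 and p* = 137.
With the subsidy, sellers receive ps = pb + 45 for each unit, where pb is the price buyers pay.
On the curves, pb = 877 - 5q and ps = 811/7 + (1/7)q; the wedge ps − pb = 45 gives 811/7 + (1/7)q − (877 - 5q) = 45, so q' = 156.75.
Then pb = 877 − 5·156.75 = 93.25 and ps = 811/7 + (1/7)·156.75 = 138.25.
ΔCS = ½(148 + 156.75)(137 − 93.25) = 6666.40625; ΔPS = ½(148 + 156.75)(138.25 − 137) = 190.46875.
Government spending = 45 × 156.75 = 7053.75.
Net change = 6666.40625 + 190.46875 − 7053.75 = -196.875. The loss equals the DWL triangle ½·45·8.75.

Net change in total surplus = -$196.875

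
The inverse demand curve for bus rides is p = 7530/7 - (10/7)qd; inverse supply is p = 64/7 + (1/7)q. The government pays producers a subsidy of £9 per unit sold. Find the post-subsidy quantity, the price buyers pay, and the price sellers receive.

q' = 7529/11; buyers pay 7540/77; sellers receive 8233/77

Pre-subsidy: 7530/7 - (10/7)q = 64/7 + (1/7)q gives q* = 7466/11 and p* = 8170/77.
With the subsidy, sellers receive ps = pb + 9 for each unit, where pb is the price buyers pay.
On the curves, pb = 7530/7 - (10/7)q and ps = 64/7 + (1/7)q; the wedge ps − pb = 9 gives 64/7 + (1/7)q − (7530/7 - (10/7)q) = 9, so q' = 7529/11.
Then pb = 7530/7 − (10/7)·(7529/11) = 7540/77 and ps = 64/7 + (1/7)·(7529/11) = 8233/77.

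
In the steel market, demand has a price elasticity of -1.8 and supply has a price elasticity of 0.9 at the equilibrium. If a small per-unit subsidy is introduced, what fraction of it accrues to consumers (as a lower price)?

For a small subsidy around the equilibrium, the benefit split depends on the relative slopes, which at a point are proportional to the elasticities.
Buyer share = εs/(εs + |εd|) = 0.9/(0.9 + 1.8) = 1/3; seller share = |εd|/(εs + |εd|) = 2/3.

Consumer share = 1/3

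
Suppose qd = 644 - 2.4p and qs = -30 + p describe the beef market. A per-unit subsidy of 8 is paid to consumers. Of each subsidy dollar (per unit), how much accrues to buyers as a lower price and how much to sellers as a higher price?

Buyers gain 40/17 per unit; sellers gain 96/17 per unit

Pre-subsidy: 644 - 2.4p = -30 + p gives p* = 3370/17, q* = 2860/17.
With the rebate, buyers effectively pay pb = ps − 8, where ps is the price sellers receive.
Demand in terms of ps becomes qd = 644 − 2.4(ps − 8) = 663.2 - 2.4ps. Setting this equal to supply: 663.2 - 2.4ps = -30 + ps, so ps = 3466/17.
Buyers pay pb = 3466/17 − 8 = 3330/17; q' = -30 + 1·(3466/17) = 2956/17.
Buyers' price falls by p* − pb = 3370/17 − 3330/17 = 40/17; sellers' price rises by ps − p* = 3466/17 − 3370/17 = 96/17.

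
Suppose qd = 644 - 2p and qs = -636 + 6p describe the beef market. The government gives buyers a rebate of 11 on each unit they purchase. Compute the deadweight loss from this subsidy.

Pre-subsidy: 644 - 2p = -636 + 6p gives p* = 160, q* = 324.
With the rebate, buyers effectively pay pb = ps − 11, where ps is the price sellers receive.
Demand in terms of ps becomes qd = 644 − 2(ps − 11) = 666 - 2ps. Setting this equal to supply: 666 - 2ps = -636 + 6ps, so ps = 162.75.
Buyers pay pb = 162.75 − 11 = 151.75; q' = -636 + 6·162.75 = 340.5.
The subsidy expands output by 340.5 − 324 = 16.5 past the efficient level; on those units the gap between marginal cost and willingness to pay runs from 0 up to 11.
DWL = ½ × 11 × 16.5 = 90.75.

Deadweight loss = 90.75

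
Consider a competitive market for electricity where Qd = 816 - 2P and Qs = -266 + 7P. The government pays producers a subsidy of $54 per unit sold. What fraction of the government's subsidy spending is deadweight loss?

DWL / government spending = 27/424

Pre-subsidy: 816 - 2P = -266 + 7P gives P* = 1082/9, Q* = 5180/9.
With the subsidy, sellers receive Ps = Pb + 54 for each unit, where Pb is the price buyers pay.
Supply in terms of Pb becomes Qs = -266 + 7(Pb + 54) = 112 + 7Pb. Setting this equal to demand: 816 - 2Pb = 112 + 7Pb, so Pb = 704/9.
Sellers receive Ps = 704/9 + 54 = 1190/9; Q' = 816 − 2·(704/9) = 5936/9.
ΔCS = ½(5180/9 + 5936/9)(1082/9 − 704/9) = 77812/3; ΔPS = ½(5180/9 + 5936/9)(1190/9 − 1082/9) = 22232/3.
Government spending = 54 × 5936/9 = 35616.
DWL = ½ × 54 × (5936/9 − 5180/9) = 2268; fraction = 2268 / 35616 = 27/424.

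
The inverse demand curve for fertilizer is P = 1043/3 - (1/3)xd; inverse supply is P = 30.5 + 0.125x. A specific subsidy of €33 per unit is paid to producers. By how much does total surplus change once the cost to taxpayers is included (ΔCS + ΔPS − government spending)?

Pre-subsidy: 1043/3 - (1/3)x = 30.5 + 0.125x gives x* = 692 and P* = 117.
With the subsidy, sellers receive Ps = Pb + 33 for each unit, where Pb is the price buyers pay.
On the curves, Pb = 1043/3 - (1/3)x and Ps = 30.5 + 0.125x; the wedge Ps − Pb = 33 gives 30.5 + 0.125x − (1043/3 - (1/3)x) = 33, so x' = 764.
Then Pb = 1043/3 − (1/3)·764 = 93 and Ps = 30.5 + 0.125·764 = 126.
ΔCS = ½(692 + 764)(117 − 93) = 17472; ΔPS = ½(692 + 764)(126 − 117) = 6552.
Government spending = 33 × 764 = 25212.
Net change = 17472 + 6552 − 25212 = -1188. The loss equals the DWL triangle ½·33·72.

Net change in total surplus = -€1188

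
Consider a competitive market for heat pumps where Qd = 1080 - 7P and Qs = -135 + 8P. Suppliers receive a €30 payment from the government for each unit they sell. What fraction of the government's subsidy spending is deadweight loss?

DWL / government spending = 0.0896

Pre-subsidy: 1080 - 7P = -135 + 8P gives P* = 81, Q* = 513.
With the subsidy, sellers receive Ps = Pb + 30 for each unit, where Pb is the price buyers pay.
Supply in terms of Pb becomes Qs = -135 + 8(Pb + 30) = 105 + 8Pb. Setting this equal to demand: 1080 - 7Pb = 105 + 8Pb, so Pb = 65.
Sellers receive Ps = 65 + 30 = 95; Q' = 1080 − 7·65 = 625.
ΔCS = ½(513 + 625)(81 − 65) = 9104; ΔPS = ½(513 + 625)(95 − 81) = 7966.
Government spending = 30 × 625 = 18750.
DWL = ½ × 30 × (625 − 513) = 1680; fraction = 1680 / 18750 = 0.0896.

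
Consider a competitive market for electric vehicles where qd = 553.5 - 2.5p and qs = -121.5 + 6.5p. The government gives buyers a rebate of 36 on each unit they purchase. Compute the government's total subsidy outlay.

Pre-subsidy: 553.5 - 2.5p = -121.5 + 6.5p gives p* = 75, q* = 366.
With the rebate, buyers effectively pay pb = ps − 36, where ps is the price sellers receive.
Demand in terms of ps becomes qd = 553.5 − 2.5(ps − 36) = 643.5 - 2.5ps. Setting this equal to supply: 643.5 - 2.5ps = -121.5 + 6.5ps, so ps = 85.
Buyers pay pb = 85 − 36 = 49; q' = -121.5 + 6.5·85 = 431.
Government outlay = subsidy × quantity = 36 × 431 = 15516.

Government cost = 15516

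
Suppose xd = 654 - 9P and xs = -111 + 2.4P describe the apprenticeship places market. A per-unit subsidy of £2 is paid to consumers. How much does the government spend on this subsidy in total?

Pre-subsidy: 654 - 9P = -111 + 2.4P gives P* = 1275/19, x* = 951/19.
With the rebate, buyers effectively pay Pb = Ps − 2, where Ps is the price sellers receive.
Demand in terms of Ps becomes xd = 654 − 9(Ps − 2) = 672 - 9Ps. Setting this equal to supply: 672 - 9Ps = -111 + 2.4Ps, so Ps = 1305/19.
Buyers pay Pb = 1305/19 − 2 = 1267/19; x' = -111 + 2.4·(1305/19) = 1023/19.
Government outlay = subsidy × quantity = 2 × 1023/19 = 2046/19.

Government cost = 2046/19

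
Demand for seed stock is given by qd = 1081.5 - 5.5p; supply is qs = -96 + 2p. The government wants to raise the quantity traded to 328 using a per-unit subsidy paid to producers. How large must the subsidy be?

At q = 328, invert demand for the buyer price: pb = (1081.5 − 328)/5.5 = 137; invert supply for the seller price: ps = (328 − (-96))/2 = 212.
The subsidy must fill the gap: s = ps − pb = 212 − 137 = 75.

Required subsidy s = 75 per unit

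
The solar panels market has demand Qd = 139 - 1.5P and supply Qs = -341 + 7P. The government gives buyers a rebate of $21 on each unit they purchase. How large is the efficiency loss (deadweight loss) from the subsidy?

Pre-subsidy: 139 - 1.5P = -341 + 7P gives P* = 960/17, Q* = 923/17.
With the rebate, buyers effectively pay Pb = Ps − 21, where Ps is the price sellers receive.
Demand in terms of Ps becomes Qd = 139 − 1.5(Ps − 21) = 170.5 - 1.5Ps. Setting this equal to supply: 170.5 - 1.5Ps = -341 + 7Ps, so Ps = 1023/17.
Buyers pay Pb = 1023/17 − 21 = 666/17; Q' = -341 + 7·(1023/17) = 1364/17.
The subsidy expands output by 1364/17 − 923/17 = 441/17 past the efficient level; on those units the gap between marginal cost and willingness to pay runs from 0 up to 21.
DWL = ½ × 21 × 441/17 = 9261/34.

Deadweight loss = 9261/34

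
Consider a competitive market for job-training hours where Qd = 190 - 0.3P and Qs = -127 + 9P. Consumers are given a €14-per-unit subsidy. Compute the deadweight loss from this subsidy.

Pre-subsidy: 190 - 0.3P = -127 + 9P gives P* = 3170/93, Q* = 5573/31.
With the rebate, buyers effectively pay Pb = Ps − 14, where Ps is the price sellers receive.
Demand in terms of Ps becomes Qd = 190 − 0.3(Ps − 14) = 194.2 - 0.3Ps. Setting this equal to supply: 194.2 - 0.3Ps = -127 + 9Ps, so Ps = 3212/93.
Buyers pay Pb = 3212/93 − 14 = 1910/93; Q' = -127 + 9·(3212/93) = 5699/31.
The subsidy expands output by 5699/31 − 5573/31 = 126/31 past the efficient level; on those units the gap between marginal cost and willingness to pay runs from 0 up to 14.
DWL = ½ × 14 × 126/31 = 882/31.

Deadweight loss = 882/31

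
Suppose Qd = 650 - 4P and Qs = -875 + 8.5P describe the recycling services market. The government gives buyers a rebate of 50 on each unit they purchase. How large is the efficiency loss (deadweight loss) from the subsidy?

Deadweight loss = 3400

Pre-subsidy: 650 - 4P = -875 + 8.5P gives P* = 122, Q* = 162.
With the rebate, buyers effectively pay Pb = Ps − 50, where Ps is the price sellers receive.
Demand in terms of Ps becomes Qd = 650 − 4(Ps − 50) = 850 - 4Ps. Setting this equal to supply: 850 - 4Ps = -875 + 8.5Ps, so Ps = 138.
Buyers pay Pb = 138 − 50 = 88; Q' = -875 + 8.5·138 = 298.
The subsidy expands output by 298 − 162 = 136 past the efficient level; on those units the gap between marginal cost and willingness to pay runs from 0 up to 50.
DWL = ½ × 50 × 136 = 3400.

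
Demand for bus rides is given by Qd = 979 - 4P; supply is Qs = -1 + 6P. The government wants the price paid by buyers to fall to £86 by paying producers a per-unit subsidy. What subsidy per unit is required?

At a buyer price of 86, quantity demanded is 979 − 4·86 = 635.
Sellers supply 635 only when they receive Ps with -1 + 6·Ps = 635, i.e. Ps = 106.
s = Ps − Pb = 106 − 86 = 20.

Required subsidy s = £20 per unit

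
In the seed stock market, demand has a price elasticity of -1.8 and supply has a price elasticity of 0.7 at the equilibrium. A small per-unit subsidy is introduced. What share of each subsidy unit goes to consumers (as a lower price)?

For a small subsidy around the equilibrium, the benefit split depends on the relative slopes, which at a point are proportional to the elasticities.
Buyer share = εs/(εs + |εd|) = 0.7/(0.7 + 1.8) = 0.28; seller share = |εd|/(εs + |εd|) = 0.72.

Consumer share = 0.28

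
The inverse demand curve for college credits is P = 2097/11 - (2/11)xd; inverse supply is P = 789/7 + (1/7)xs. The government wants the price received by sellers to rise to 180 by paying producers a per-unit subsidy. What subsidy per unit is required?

Required subsidy s = 75 per unit

At a seller price of 180, quantity supplied is -789 + 7·180 = 471.
Buyers absorb 471 only when they pay Pb = 2097/11 − (2/11)·471 = 105.
s = Ps − Pb = 180 − 105 = 75.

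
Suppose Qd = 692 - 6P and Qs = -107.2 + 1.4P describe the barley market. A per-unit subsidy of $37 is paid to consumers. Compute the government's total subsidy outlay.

Pre-subsidy: 692 - 6P = -107.2 + 1.4P gives P* = 108, Q* = 44.
With the rebate, buyers effectively pay Pb = Ps − 37, where Ps is the price sellers receive.
Demand in terms of Ps becomes Qd = 692 − 6(Ps − 37) = 914 - 6Ps. Setting this equal to supply: 914 - 6Ps = -107.2 + 1.4Ps, so Ps = 138.
Buyers pay Pb = 138 − 37 = 101; Q' = -107.2 + 1.4·138 = 86.
Government outlay = subsidy × quantity = 37 × 86 = 3182.

Government cost = $3182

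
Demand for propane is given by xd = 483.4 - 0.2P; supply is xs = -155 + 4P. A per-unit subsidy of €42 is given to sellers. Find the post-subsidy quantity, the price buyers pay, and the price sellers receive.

x' = 461; buyers pay €112; sellers receive €154

Pre-subsidy: 483.4 - 0.2P = -155 + 4P gives P* = 152, x* = 453.
With the subsidy, sellers receive Ps = Pb + 42 for each unit, where Pb is the price buyers pay.
Supply in terms of Pb becomes xs = -155 + 4(Pb + 42) = 13 + 4Pb. Setting this equal to demand: 483.4 - 0.2Pb = 13 + 4Pb, so Pb = 112.
Sellers receive Ps = 112 + 42 = 154; x' = 483.4 − 0.2·112 = 461.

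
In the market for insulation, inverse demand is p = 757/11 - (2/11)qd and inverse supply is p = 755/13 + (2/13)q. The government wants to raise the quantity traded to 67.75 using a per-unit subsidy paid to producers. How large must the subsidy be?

At q = 67.75, from the demand curve buyers pay pb = 757/11 − (2/11)·67.75 = 56.5; from the supply curve sellers need ps = 755/13 + (2/13)·67.75 = 68.5.
The subsidy must fill the gap: s = ps − pb = 68.5 − 56.5 = 12.

Required subsidy s = 12 per unit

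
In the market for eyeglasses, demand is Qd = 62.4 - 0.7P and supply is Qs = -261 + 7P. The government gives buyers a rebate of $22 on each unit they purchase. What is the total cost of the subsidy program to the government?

Government cost = $1034

Pre-subsidy: 62.4 - 0.7P = -261 + 7P gives P* = 42, Q* = 33.
With the rebate, buyers effectively pay Pb = Ps − 22, where Ps is the price sellers receive.
Demand in terms of Ps becomes Qd = 62.4 − 0.7(Ps − 22) = 77.8 - 0.7Ps. Setting this equal to supply: 77.8 - 0.7Ps = -261 + 7Ps, so Ps = 44.
Buyers pay Pb = 44 − 22 = 22; Q' = -261 + 7·44 = 47.
Government outlay = subsidy × quantity = 22 × 47 = 1034.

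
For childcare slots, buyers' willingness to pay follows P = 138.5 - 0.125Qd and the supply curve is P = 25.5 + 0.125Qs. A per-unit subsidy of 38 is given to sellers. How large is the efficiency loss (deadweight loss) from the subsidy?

Deadweight loss = 2888

Pre-subsidy: 138.5 - 0.125Q = 25.5 + 0.125Q gives Q* = 452 and P* = 82.
With the subsidy, sellers receive Ps = Pb + 38 for each unit, where Pb is the price buyers pay.
On the curves, Pb = 138.5 - 0.125Q and Ps = 25.5 + 0.125Q; the wedge Ps − Pb = 38 gives 25.5 + 0.125Q − (138.5 - 0.125Q) = 38, so Q' = 604.
Then Pb = 138.5 − 0.125·604 = 63 and Ps = 25.5 + 0.125·604 = 101.
The subsidy expands output by 604 − 452 = 152 past the efficient level; on those units the gap between marginal cost and willingness to pay runs from 0 up to 38.
DWL = ½ × 38 × 152 = 2888.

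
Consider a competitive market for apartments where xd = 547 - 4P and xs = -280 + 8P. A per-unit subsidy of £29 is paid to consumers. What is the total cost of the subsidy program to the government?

Pre-subsidy: 547 - 4P = -280 + 8P gives P* = 827/12, x* = 814/3.
With the rebate, buyers effectively pay Pb = Ps − 29, where Ps is the price sellers receive.
Demand in terms of Ps becomes xd = 547 − 4(Ps − 29) = 663 - 4Ps. Setting this equal to supply: 663 - 4Ps = -280 + 8Ps, so Ps = 943/12.
Buyers pay Pb = 943/12 − 29 = 595/12; x' = -280 + 8·(943/12) = 1046/3.
Government outlay = subsidy × quantity = 29 × 1046/3 = 30334/3.

Government cost = 30334/3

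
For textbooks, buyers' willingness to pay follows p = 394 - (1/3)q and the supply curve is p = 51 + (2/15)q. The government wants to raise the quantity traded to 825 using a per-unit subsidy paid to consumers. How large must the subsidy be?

At q = 825, from the demand curve buyers pay pb = 394 − (1/3)·825 = 119; from the supply curve sellers need ps = 51 + (2/15)·825 = 161.
The subsidy must fill the gap: s = ps − pb = 161 − 119 = 42.

Required subsidy s = 42 per unit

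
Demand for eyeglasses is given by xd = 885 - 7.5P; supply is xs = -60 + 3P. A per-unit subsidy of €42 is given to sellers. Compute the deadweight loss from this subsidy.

Deadweight loss = €1890

Pre-subsidy: 885 - 7.5P = -60 + 3P gives P* = 90, x* = 210.
With the subsidy, sellers receive Ps = Pb + 42 for each unit, where Pb is the price buyers pay.
Supply in terms of Pb becomes xs = -60 + 3(Pb + 42) = 66 + 3Pb. Setting this equal to demand: 885 - 7.5Pb = 66 + 3Pb, so Pb = 78.
Sellers receive Ps = 78 + 42 = 120; x' = 885 − 7.5·78 = 300.
The subsidy expands output by 300 − 210 = 90 past the efficient level; on those units the gap between marginal cost and willingness to pay runs from 0 up to 42.
DWL = ½ × 42 × 90 = 1890.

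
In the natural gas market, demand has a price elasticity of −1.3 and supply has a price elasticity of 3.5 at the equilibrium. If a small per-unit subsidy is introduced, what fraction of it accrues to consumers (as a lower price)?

Consumer share = 35/48

For a small subsidy around the equilibrium, the benefit split depends on the relative slopes, which at a point are proportional to the elasticities.
Buyer share = εs/(εs + |εd|) = 3.5/(3.5 + 1.3) = 35/48; seller share = |εd|/(εs + |εd|) = 13/48.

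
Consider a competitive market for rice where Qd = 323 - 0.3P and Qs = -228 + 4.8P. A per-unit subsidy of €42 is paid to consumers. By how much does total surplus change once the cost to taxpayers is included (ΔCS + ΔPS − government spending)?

Net change in total surplus = -21168/85

Pre-subsidy: 323 - 0.3P = -228 + 4.8P gives P* = 5510/51, Q* = 4940/17.
With the rebate, buyers effectively pay Pb = Ps − 42, where Ps is the price sellers receive.
Demand in terms of Ps becomes Qd = 323 − 0.3(Ps − 42) = 335.6 - 0.3Ps. Setting this equal to supply: 335.6 - 0.3Ps = -228 + 4.8Ps, so Ps = 5636/51.
Buyers pay Pb = 5636/51 − 42 = 3494/51; Q' = -228 + 4.8·(5636/51) = 25708/85.
ΔCS = ½(4940/17 + 25708/85)(5510/51 − 3494/51) = 16937088/1445; ΔPS = ½(4940/17 + 25708/85)(5636/51 − 5510/51) = 1058568/1445.
Government spending = 42 × 25708/85 = 1079736/85.
Net change = 16937088/1445 + 1058568/1445 − 1079736/85 = -21168/85. The loss equals the DWL triangle ½·42·1008/85.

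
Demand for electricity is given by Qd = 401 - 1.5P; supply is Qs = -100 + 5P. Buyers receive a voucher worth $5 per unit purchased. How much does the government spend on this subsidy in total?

Government cost = 18925/13

Pre-subsidy: 401 - 1.5P = -100 + 5P gives P* = 1002/13, Q* = 3710/13.
With the rebate, buyers effectively pay Pb = Ps − 5, where Ps is the price sellers receive.
Demand in terms of Ps becomes Qd = 401 − 1.5(Ps − 5) = 408.5 - 1.5Ps. Setting this equal to supply: 408.5 - 1.5Ps = -100 + 5Ps, so Ps = 1017/13.
Buyers pay Pb = 1017/13 − 5 = 952/13; Q' = -100 + 5·(1017/13) = 3785/13.
Government outlay = subsidy × quantity = 5 × 3785/13 = 18925/13.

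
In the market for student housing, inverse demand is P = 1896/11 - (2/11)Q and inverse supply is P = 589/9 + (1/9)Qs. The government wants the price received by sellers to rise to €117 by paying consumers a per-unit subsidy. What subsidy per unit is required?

At a seller price of 117, quantity supplied is -589 + 9·117 = 464.
Buyers absorb 464 only when they pay Pb = 1896/11 − (2/11)·464 = 88.
s = Ps − Pb = 117 − 88 = 29.

Required subsidy s = €29 per unit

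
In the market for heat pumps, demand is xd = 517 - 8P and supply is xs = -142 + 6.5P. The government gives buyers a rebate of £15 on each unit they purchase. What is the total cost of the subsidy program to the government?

Pre-subsidy: 517 - 8P = -142 + 6.5P gives P* = 1318/29, x* = 4449/29.
With the rebate, buyers effectively pay Pb = Ps − 15, where Ps is the price sellers receive.
Demand in terms of Ps becomes xd = 517 − 8(Ps − 15) = 637 - 8Ps. Setting this equal to supply: 637 - 8Ps = -142 + 6.5Ps, so Ps = 1558/29.
Buyers pay Pb = 1558/29 − 15 = 1123/29; x' = -142 + 6.5·(1558/29) = 6009/29.
Government outlay = subsidy × quantity = 15 × 6009/29 = 90135/29.

Government cost = 90135/29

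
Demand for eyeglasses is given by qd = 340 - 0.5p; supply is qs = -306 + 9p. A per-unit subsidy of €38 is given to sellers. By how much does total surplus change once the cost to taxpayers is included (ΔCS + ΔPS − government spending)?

Net change in total surplus = -€342

Pre-subsidy: 340 - 0.5p = -306 + 9p gives p* = 68, q* = 306.
With the subsidy, sellers receive ps = pb + 38 for each unit, where pb is the price buyers pay.
Supply in terms of pb becomes qs = -306 + 9(pb + 38) = 36 + 9pb. Setting this equal to demand: 340 - 0.5pb = 36 + 9pb, so pb = 32.
Sellers receive ps = 32 + 38 = 70; q' = 340 − 0.5·32 = 324.
ΔCS = ½(306 + 324)(68 − 32) = 11340; ΔPS = ½(306 + 324)(70 − 68) = 630.
Government spending = 38 × 324 = 12312.
Net change = 11340 + 630 − 12312 = -342. The loss equals the DWL triangle ½·38·18.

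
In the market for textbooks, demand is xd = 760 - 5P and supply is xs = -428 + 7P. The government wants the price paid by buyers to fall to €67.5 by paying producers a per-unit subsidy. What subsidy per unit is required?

At a buyer price of 67.5, quantity demanded is 760 − 5·67.5 = 422.5.
Sellers supply 422.5 only when they receive Ps with -428 + 7·Ps = 422.5, i.e. Ps = 121.5.
s = Ps − Pb = 121.5 − 67.5 = 54.

Required subsidy s = €54 per unit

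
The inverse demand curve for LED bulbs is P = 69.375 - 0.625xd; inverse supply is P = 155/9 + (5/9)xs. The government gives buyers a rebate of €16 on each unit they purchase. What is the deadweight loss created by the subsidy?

Deadweight loss = 9216/85

Pre-subsidy: 69.375 - 0.625x = 155/9 + (5/9)x gives x* = 751/17 and P* = 710/17.
With the rebate, buyers effectively pay Pb = Ps − 16, where Ps is the price sellers receive.
On the curves, Pb = 69.375 - 0.625x and Ps = 155/9 + (5/9)x; the wedge Ps − Pb = 16 gives 155/9 + (5/9)x − (69.375 - 0.625x) = 16, so x' = 4907/85.
Then Pb = 69.375 − 0.625·(4907/85) = 566/17 and Ps = 155/9 + (5/9)·(4907/85) = 838/17.
The subsidy expands output by 4907/85 − 751/17 = 1152/85 past the efficient level; on those units the gap between marginal cost and willingness to pay runs from 0 up to 16.
DWL = ½ × 16 × 1152/85 = 9216/85.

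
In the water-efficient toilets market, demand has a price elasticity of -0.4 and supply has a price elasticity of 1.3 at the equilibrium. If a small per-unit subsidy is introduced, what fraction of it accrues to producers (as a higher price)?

Producer share = 4/17

For a small subsidy around the equilibrium, the benefit split depends on the relative slopes, which at a point are proportional to the elasticities.
Buyer share = εs/(εs + |εd|) = 1.3/(1.3 + 0.4) = 13/17; seller share = |εd|/(εs + |εd|) = 4/17.
So producers capture 4/17 of the subsidy.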